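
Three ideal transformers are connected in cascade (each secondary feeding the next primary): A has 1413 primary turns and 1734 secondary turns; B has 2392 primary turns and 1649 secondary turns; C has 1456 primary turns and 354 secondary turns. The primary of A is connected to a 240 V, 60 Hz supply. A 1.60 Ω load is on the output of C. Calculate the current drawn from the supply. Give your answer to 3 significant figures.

Secondary of A: V = 240.00 × 1734/1413 = 294.52 V.
Secondary of B: V = 294.52 × 1649/2392 = 203.04 V.
Secondary of C: V = 203.04 × 354/1456 = 49.365 V.
I_load = 49.365/1.60 = 30.853 A, so P_out = 49.365 × 30.853 = 1523.1 W.
All ideal ⇒ P_in = P_out, so I_supply = 1523.1/240 = 6.35 A.

I_supply ≈ 6.35 A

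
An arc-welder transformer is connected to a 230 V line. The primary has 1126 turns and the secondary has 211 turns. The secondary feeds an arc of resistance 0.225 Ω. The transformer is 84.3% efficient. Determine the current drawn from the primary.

V_s = 230 × 211/1126 = 43.099 V.
I_s = V_s/R = 43.099/0.225 = 191.55 A.
P_out = V_s I_s = 43.099 × 191.55 = 8255.8 W.
P_in = P_out/η = 8255.8/0.843 = 9793.4 W.
I_p = P_in/V_p = 9793.4/230 = 42.6 A.

I_p ≈ 42.6 A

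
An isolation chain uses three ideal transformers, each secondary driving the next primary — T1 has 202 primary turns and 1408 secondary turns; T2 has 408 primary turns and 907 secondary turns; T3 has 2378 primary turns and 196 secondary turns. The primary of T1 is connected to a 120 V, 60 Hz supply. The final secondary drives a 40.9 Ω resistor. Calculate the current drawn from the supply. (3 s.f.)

I_supply ≈ 4.79 A

Secondary of T1: V = 120.00 × 1408/202 = 836.44 V.
Secondary of T2: V = 836.44 × 907/408 = 1859.4 V.
Secondary of T3: V = 1859.4 × 196/2378 = 153.26 V.
I_load = 153.26/40.9 = 3.7471 A, so P_out = 153.26 × 3.7471 = 574.28 W.
All ideal ⇒ P_in = P_out, so I_supply = 574.28/120 = 4.79 A.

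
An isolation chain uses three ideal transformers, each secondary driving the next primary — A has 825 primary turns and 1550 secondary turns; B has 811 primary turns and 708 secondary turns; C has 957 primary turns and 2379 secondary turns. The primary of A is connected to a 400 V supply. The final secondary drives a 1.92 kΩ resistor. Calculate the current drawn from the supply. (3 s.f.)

After A: V = 400.00 × 1550/825 = 751.52 V.
After B: V = 751.52 × 708/811 = 656.07 V.
After C: V = 656.07 × 2379/957 = 1630.9 V.
I_load = 1630.9/1920 = 0.84944 A, so P_out = 1630.9 × 0.84944 = 1385.4 W.
All ideal ⇒ P_in = P_out, so I_supply = 1385.4/400 = 3.46 A.

I_supply ≈ 3.46 A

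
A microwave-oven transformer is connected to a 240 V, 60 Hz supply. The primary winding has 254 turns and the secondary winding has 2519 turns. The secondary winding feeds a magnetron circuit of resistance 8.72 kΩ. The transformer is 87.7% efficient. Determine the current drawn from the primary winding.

V_s = 240 × 2519/254 = 2380.2 V.
I_s = V_s/R = 2380.2/8720 = 0.27295 A.
P_out = V_s I_s = 2380.2 × 0.27295 = 649.67 W.
P_in = P_out/η = 649.67/0.877 = 740.79 W.
I_p = P_in/V_p = 740.79/240 = 3.09 A.

I_p ≈ 3.09 A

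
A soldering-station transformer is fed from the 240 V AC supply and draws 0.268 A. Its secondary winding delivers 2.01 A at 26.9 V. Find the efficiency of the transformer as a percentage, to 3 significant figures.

P_in = 240 × 0.268 = 64.3200 W.
P_out = 26.9 × 2.01 = 54.0690 W.
η = P_out/P_in = 54.0690/64.3200 = 0.841.

η ≈ 84.1%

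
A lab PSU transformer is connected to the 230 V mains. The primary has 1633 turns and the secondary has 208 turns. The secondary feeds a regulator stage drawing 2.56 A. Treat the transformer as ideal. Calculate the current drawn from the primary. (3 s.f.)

For an ideal transformer I_p N_p = I_s N_s, so I_p = 2.56 × 208/1633 = 0.326 A.

I_p ≈ 0.326 A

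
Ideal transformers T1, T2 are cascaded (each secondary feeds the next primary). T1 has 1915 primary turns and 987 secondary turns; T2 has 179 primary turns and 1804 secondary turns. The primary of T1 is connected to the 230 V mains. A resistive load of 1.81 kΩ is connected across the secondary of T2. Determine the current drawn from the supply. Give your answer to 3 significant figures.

Secondary of T1: V = 230.00 × 987/1915 = 118.54 V.
Secondary of T2: V = 118.54 × 1804/179 = 1194.7 V.
I_load = 1194.7/1810 = 0.66006 A, so P_out = 1194.7 × 0.66006 = 788.57 W.
All ideal ⇒ P_in = P_out, so I_supply = 788.57/230 = 3.43 A.

I_supply ≈ 3.43 A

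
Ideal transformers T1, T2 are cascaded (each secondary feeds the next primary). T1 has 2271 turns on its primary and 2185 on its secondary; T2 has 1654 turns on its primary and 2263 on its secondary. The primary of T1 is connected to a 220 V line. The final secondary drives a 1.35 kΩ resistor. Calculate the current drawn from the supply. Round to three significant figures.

Secondary of T1: V = 220.00 × 2185/2271 = 211.67 V.
Secondary of T2: V = 211.67 × 2263/1654 = 289.60 V.
I_load = 289.60/1350 = 0.21452 A, so P_out = 289.60 × 0.21452 = 62.127 W.
All ideal ⇒ P_in = P_out, so I_supply = 62.127/220 = 0.282 A.

I_supply ≈ 0.282 A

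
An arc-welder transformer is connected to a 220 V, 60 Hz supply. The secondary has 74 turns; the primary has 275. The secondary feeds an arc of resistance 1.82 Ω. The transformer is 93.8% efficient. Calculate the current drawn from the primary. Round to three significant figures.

I_p ≈ 9.33 A

V_s = 220 × 74/275 = 59.200 V.
I_s = V_s/R = 59.200/1.82 = 32.527 A.
P_out = V_s I_s = 59.200 × 32.527 = 1925.6 W.
P_in = P_out/η = 1925.6/0.938 = 2052.9 W.
I_p = P_in/V_p = 2052.9/220 = 9.33 A.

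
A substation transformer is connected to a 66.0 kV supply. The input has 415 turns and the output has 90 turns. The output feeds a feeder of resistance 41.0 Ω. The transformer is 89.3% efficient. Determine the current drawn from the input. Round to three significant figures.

I_in ≈ 84.8 A

V_out = 66000 × 90/415 = 14313 V.
I_out = V_out/R = 14313/41.0 = 349.10 A.
P_out = V_out I_out = 14313 × 349.10 = 4.9968×10^6 W.
P_in = P_out/η = 4.9968×10^6/0.893 = 5.5955×10^6 W.
I_in = P_in/V_in = 5.5955×10^6/66000 = 84.8 A.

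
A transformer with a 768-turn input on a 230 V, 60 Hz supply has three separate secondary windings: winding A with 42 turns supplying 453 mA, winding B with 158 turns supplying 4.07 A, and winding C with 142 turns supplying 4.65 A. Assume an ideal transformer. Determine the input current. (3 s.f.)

V_A = 230 × 42/768 = 12.578 V; V_B = 230 × 158/768 = 47.318 V; V_C = 230 × 142/768 = 42.526 V.
P_out = V_A I_A + V_B I_B + V_C I_C = 12.578×0.453 + 47.318×4.07 + 42.526×4.65 = 5.6979 + 192.58 + 197.75 = 396.03 W.
Ideal ⇒ P_in = P_out, so I_in = P_out/V_in = 396.03/230 = 1.72 A.

I_in ≈ 1.72 A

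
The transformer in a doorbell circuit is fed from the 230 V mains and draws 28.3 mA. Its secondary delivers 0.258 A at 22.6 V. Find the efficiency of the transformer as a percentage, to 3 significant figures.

η ≈ 89.6%

P_in = 230 × 0.0283 = 6.50900 W.
P_out = 22.6 × 0.258 = 5.83080 W.
η = P_out/P_in = 5.83080/6.50900 = 0.896.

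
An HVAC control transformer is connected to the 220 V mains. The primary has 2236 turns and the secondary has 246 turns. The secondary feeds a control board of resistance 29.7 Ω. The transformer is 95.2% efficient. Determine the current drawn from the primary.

V_s = 220 × 246/2236 = 24.204 V.
I_s = V_s/R = 24.204/29.7 = 0.81495 A.
P_out = V_s I_s = 24.204 × 0.81495 = 19.725 W.
P_in = P_out/η = 19.725/0.952 = 20.719 W.
I_p = P_in/V_p = 20.719/220 = 0.0942 A.

I_p ≈ 0.0942 A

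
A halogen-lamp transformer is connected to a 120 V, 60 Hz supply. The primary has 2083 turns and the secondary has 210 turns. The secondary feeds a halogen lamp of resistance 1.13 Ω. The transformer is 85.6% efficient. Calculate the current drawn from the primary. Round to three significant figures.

V_s = 120 × 210/2083 = 12.098 V.
I_s = V_s/R = 12.098/1.13 = 10.706 A.
P_out = V_s I_s = 12.098 × 10.706 = 129.52 W.
P_in = P_out/η = 129.52/0.856 = 151.31 W.
I_p = P_in/V_p = 151.31/120 = 1.26 A.

I_p ≈ 1.26 A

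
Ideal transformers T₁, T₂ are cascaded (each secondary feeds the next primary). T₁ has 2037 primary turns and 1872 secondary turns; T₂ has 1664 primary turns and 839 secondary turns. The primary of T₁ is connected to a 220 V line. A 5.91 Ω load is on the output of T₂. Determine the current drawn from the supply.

Secondary of T₁: V = 220.00 × 1872/2037 = 202.18 V.
Secondary of T₂: V = 202.18 × 839/1664 = 101.94 V.
I_load = 101.94/5.91 = 17.249 A, so P_out = 101.94 × 17.249 = 1758.3 W.
All ideal ⇒ P_in = P_out, so I_supply = 1758.3/220 = 7.99 A.

I_supply ≈ 7.99 A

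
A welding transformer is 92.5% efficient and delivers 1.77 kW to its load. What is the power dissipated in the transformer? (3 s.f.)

P_in = P_out/η = 1770/0.925 = 1913.51 W.
P_loss = P_in − P_out = 1913.51 − 1770 = 144 W.

P_loss ≈ 144 W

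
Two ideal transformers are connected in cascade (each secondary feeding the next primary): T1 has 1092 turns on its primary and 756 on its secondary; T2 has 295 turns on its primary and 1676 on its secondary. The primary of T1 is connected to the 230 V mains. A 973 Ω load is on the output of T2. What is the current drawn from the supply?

I_supply ≈ 3.66 A

Secondary of T1: V = 230.00 × 756/1092 = 159.23 V.
Secondary of T2: V = 159.23 × 1676/295 = 904.65 V.
I_load = 904.65/973 = 0.92975 A, so P_out = 904.65 × 0.92975 = 841.10 W.
All ideal ⇒ P_in = P_out, so I_supply = 841.10/230 = 3.66 A.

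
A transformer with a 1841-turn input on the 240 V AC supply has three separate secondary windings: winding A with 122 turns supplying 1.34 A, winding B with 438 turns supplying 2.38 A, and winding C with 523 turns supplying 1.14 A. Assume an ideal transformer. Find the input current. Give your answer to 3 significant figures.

V_A = 240 × 122/1841 = 15.904 V; V_B = 240 × 438/1841 = 57.099 V; V_C = 240 × 523/1841 = 68.180 V.
P_out = V_A I_A + V_B I_B + V_C I_C = 15.904×1.34 + 57.099×2.38 + 68.180×1.14 = 21.312 + 135.90 + 77.726 = 234.93 W.
Ideal ⇒ P_in = P_out, so I_in = P_out/V_in = 234.93/240 = 0.979 A.

I_in ≈ 0.979 A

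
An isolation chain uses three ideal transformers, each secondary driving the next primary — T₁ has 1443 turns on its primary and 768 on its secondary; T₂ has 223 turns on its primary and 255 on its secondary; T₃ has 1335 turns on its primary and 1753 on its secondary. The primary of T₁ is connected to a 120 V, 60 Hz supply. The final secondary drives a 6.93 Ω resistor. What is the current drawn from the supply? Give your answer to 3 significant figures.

I_supply ≈ 11.1 A

Secondary of T₁: V = 120.00 × 768/1443 = 63.867 V.
Secondary of T₂: V = 63.867 × 255/223 = 73.032 V.
Secondary of T₃: V = 73.032 × 1753/1335 = 95.899 V.
I_load = 95.899/6.93 = 13.838 A, so P_out = 95.899 × 13.838 = 1327.1 W.
All ideal ⇒ P_in = P_out, so I_supply = 1327.1/120 = 11.1 A.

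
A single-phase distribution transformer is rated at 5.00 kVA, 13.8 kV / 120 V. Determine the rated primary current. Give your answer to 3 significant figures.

I_p = S/V_p = 5000/13800 = 0.362 A.

I_p ≈ 0.362 A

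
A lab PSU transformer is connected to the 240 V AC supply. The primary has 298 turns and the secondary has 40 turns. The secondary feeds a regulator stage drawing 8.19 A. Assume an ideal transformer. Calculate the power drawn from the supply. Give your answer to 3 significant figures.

I_p = I_s × N_s/N_p = 8.19 × 40/298 = 1.0993 A.
P = V_p I_p = 240 × 1.0993 = 264 W.

P ≈ 264 W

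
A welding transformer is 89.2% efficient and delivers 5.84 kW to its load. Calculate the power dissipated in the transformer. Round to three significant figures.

P_in = P_out/η = 5840/0.892 = 6547.09 W.
P_loss = P_in − P_out = 6547.09 − 5840 = 707 W.

P_loss ≈ 707 W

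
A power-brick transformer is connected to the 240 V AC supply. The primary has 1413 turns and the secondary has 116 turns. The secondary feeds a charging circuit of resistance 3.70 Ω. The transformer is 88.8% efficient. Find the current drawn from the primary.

I_p ≈ 0.492 A

V_s = 240 × 116/1413 = 19.703 V.
I_s = V_s/R = 19.703/3.70 = 5.3251 A.
P_out = V_s I_s = 19.703 × 5.3251 = 104.92 W.
P_in = P_out/η = 104.92/0.888 = 118.15 W.
I_p = P_in/V_p = 118.15/240 = 0.492 A.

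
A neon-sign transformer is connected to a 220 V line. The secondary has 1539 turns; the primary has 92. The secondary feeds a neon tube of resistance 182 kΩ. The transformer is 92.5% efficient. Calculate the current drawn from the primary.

I_p ≈ 0.366 A

V_s = 220 × 1539/92 = 3680.2 V.
I_s = V_s/R = 3680.2/182000 = 0.020221 A.
P_out = V_s I_s = 3680.2 × 0.020221 = 74.418 W.
P_in = P_out/η = 74.418/0.925 = 80.451 W.
I_p = P_in/V_p = 80.451/220 = 0.366 A.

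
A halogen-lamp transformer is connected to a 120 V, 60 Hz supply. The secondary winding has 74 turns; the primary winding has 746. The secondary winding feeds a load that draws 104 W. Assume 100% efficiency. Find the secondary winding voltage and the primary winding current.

V_s = V_p × N_s/N_p = 120 × 74/746 = 11.903 V.
I_s = P/V_s = 104/11.903 = 8.7369 A.
I_p = I_s × N_s/N_p = 8.7369 × 74/746 = 0.867 A.

V_s ≈ 11.9 V, I_p ≈ 0.867 A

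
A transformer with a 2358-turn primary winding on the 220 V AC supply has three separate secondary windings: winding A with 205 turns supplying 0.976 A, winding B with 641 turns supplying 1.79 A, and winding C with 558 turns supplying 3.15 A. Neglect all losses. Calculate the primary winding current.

V_A = 220 × 205/2358 = 19.126 V; V_B = 220 × 641/2358 = 59.805 V; V_C = 220 × 558/2358 = 52.061 V.
P_out = V_A I_A + V_B I_B + V_C I_C = 19.126×0.976 + 59.805×1.79 + 52.061×3.15 = 18.667 + 107.05 + 163.99 = 289.71 W.
Ideal ⇒ P_in = P_out, so I_p = P_out/V_p = 289.71/220 = 1.32 A.

I_p ≈ 1.32 A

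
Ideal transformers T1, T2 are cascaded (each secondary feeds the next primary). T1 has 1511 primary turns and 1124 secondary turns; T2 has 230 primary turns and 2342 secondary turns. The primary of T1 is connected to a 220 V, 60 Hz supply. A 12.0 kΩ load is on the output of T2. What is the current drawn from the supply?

Secondary of T1: V = 220.00 × 1124/1511 = 163.65 V.
Secondary of T2: V = 163.65 × 2342/230 = 1666.4 V.
I_load = 1666.4/12000 = 0.13887 A, so P_out = 1666.4 × 0.13887 = 231.41 W.
All ideal ⇒ P_in = P_out, so I_supply = 231.41/220 = 1.05 A.

I_supply ≈ 1.05 A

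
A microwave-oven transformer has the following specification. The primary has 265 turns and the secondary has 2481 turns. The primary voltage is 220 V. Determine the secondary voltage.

V_s/V_p = N_s/N_p, so V_s = 220 × 2481/265 = 2060 V.

V_s ≈ 2060 V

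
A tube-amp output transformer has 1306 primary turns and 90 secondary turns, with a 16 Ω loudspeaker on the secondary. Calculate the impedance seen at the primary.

Z_p ≈ 3370 Ω

Z_p = (N_p/N_s)² × Z_s = (1306/90)² × 16 = 3370 Ω.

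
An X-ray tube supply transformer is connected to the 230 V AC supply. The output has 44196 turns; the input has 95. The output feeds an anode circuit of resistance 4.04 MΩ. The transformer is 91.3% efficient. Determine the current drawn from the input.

V_out = 230 × 44196/95 = 107000 V.
I_out = V_out/R = 107000/(4.04×10^6) = 0.026485 A.
P_out = V_out I_out = 107000 × 0.026485 = 2834.0 W.
P_in = P_out/η = 2834.0/0.913 = 3104.0 W.
I_in = P_in/V_in = 3104.0/230 = 13.5 A.

I_in ≈ 13.5 A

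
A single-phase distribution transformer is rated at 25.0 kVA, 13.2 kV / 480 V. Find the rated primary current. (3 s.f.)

I_p = S/V_p = 25000/13200 = 1.89 A.

I_p ≈ 1.89 A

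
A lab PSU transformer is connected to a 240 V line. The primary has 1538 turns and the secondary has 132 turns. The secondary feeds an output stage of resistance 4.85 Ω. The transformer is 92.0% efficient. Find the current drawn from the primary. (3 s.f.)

I_p ≈ 0.396 A

V_s = 240 × 132/1538 = 20.598 V.
I_s = V_s/R = 20.598/4.85 = 4.2470 A.
P_out = V_s I_s = 20.598 × 4.2470 = 87.481 W.
P_in = P_out/η = 87.481/0.920 = 95.089 W.
I_p = P_in/V_p = 95.089/240 = 0.396 A.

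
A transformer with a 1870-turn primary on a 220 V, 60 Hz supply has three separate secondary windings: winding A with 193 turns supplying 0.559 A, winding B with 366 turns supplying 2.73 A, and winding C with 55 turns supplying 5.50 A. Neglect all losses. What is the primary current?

V_A = 220 × 193/1870 = 22.706 V; V_B = 220 × 366/1870 = 43.059 V; V_C = 220 × 55/1870 = 6.4706 V.
P_out = V_A I_A + V_B I_B + V_C I_C = 22.706×0.559 + 43.059×2.73 + 6.4706×5.50 = 12.693 + 117.55 + 35.588 = 165.83 W.
Ideal ⇒ P_in = P_out, so I_p = P_out/V_p = 165.83/220 = 0.754 A.

I_p ≈ 0.754 A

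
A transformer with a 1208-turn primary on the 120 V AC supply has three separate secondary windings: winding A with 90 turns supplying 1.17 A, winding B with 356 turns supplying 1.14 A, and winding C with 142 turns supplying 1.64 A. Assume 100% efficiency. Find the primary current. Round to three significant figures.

I_p ≈ 0.616 A

V_A = 120 × 90/1208 = 8.9404 V; V_B = 120 × 356/1208 = 35.364 V; V_C = 120 × 142/1208 = 14.106 V.
P_out = V_A I_A + V_B I_B + V_C I_C = 8.9404×1.17 + 35.364×1.14 + 14.106×1.64 = 10.460 + 40.315 + 23.134 = 73.909 W.
Ideal ⇒ P_in = P_out, so I_p = P_out/V_p = 73.909/120 = 0.616 A.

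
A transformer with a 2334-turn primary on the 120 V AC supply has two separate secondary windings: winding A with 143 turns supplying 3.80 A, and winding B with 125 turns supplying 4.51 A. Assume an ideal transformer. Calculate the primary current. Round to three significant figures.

V_A = 120 × 143/2334 = 7.3522 V; V_B = 120 × 125/2334 = 6.4267 V.
P_out = V_A I_A + V_B I_B = 7.3522×3.80 + 6.4267×4.51 = 27.938 + 28.985 = 56.923 W.
Ideal ⇒ P_in = P_out, so I_p = P_out/V_p = 56.923/120 = 0.474 A.

I_p ≈ 0.474 A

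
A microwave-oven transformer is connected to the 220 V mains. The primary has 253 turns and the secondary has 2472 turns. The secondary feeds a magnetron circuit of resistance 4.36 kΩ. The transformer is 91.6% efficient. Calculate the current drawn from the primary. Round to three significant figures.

I_p ≈ 5.26 A

V_s = 220 × 2472/253 = 2149.6 V.
I_s = V_s/R = 2149.6/4360 = 0.49302 A.
P_out = V_s I_s = 2149.6 × 0.49302 = 1059.8 W.
P_in = P_out/η = 1059.8/0.916 = 1157.0 W.
I_p = P_in/V_p = 1157.0/220 = 5.26 A.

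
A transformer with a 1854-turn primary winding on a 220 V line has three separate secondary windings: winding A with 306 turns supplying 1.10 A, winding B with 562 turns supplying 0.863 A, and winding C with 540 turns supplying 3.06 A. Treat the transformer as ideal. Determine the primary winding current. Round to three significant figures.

V_A = 220 × 306/1854 = 36.311 V; V_B = 220 × 562/1854 = 66.688 V; V_C = 220 × 540/1854 = 64.078 V.
P_out = V_A I_A + V_B I_B + V_C I_C = 36.311×1.10 + 66.688×0.863 + 64.078×3.06 = 39.942 + 57.552 + 196.08 = 293.57 W.
Ideal ⇒ P_in = P_out, so I_p = P_out/V_p = 293.57/220 = 1.33 A.

I_p ≈ 1.33 A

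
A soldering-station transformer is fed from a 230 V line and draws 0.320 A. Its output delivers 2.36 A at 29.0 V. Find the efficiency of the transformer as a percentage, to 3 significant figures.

P_in = 230 × 0.320 = 73.6000 W.
P_out = 29.0 × 2.36 = 68.4400 W.
η = P_out/P_in = 68.4400/73.6000 = 0.930.

η ≈ 93.0%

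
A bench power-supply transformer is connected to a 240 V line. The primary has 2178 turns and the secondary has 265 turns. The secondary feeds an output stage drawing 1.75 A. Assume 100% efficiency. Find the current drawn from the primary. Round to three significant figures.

For an ideal transformer I_p N_p = I_s N_s, so I_p = 1.75 × 265/2178 = 0.213 A.

I_p ≈ 0.213 A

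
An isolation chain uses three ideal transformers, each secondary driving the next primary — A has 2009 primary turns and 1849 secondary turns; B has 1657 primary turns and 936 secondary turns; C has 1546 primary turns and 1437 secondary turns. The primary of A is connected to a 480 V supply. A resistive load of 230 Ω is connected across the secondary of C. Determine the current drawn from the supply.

I_supply ≈ 0.487 A

After A: V = 480.00 × 1849/2009 = 441.77 V.
After B: V = 441.77 × 936/1657 = 249.55 V.
After C: V = 249.55 × 1437/1546 = 231.95 V.
I_load = 231.95/230 = 1.0085 A, so P_out = 231.95 × 1.0085 = 233.92 W.
All ideal ⇒ P_in = P_out, so I_supply = 233.92/480 = 0.487 A.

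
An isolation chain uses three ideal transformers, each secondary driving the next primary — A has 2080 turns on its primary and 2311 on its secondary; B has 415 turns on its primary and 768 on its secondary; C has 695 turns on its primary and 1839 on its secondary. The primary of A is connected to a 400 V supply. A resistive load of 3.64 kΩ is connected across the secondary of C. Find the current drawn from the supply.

I_supply ≈ 3.25 A

Secondary of A: V = 400.00 × 2311/2080 = 444.42 V.
Secondary of B: V = 444.42 × 768/415 = 822.45 V.
Secondary of C: V = 822.45 × 1839/695 = 2176.2 V.
I_load = 2176.2/3640 = 0.59787 A, so P_out = 2176.2 × 0.59787 = 1301.1 W.
All ideal ⇒ P_in = P_out, so I_supply = 1301.1/400 = 3.25 A.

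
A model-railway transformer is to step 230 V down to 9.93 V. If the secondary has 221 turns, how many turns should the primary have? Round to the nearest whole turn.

N_p/N_s = V_p/V_s, so N_p = 221 × 230/9.93 = 5118.8 ≈ 5119 turns.

N_p = 5119 turns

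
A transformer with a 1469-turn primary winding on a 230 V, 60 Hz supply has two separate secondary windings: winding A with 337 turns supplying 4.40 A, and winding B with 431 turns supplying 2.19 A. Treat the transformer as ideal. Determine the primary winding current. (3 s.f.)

V_A = 230 × 337/1469 = 52.764 V; V_B = 230 × 431/1469 = 67.481 V.
P_out = V_A I_A + V_B I_B = 52.764×4.40 + 67.481×2.19 = 232.16 + 147.78 = 379.94 W.
Ideal ⇒ P_in = P_out, so I_p = P_out/V_p = 379.94/230 = 1.65 A.

I_p ≈ 1.65 A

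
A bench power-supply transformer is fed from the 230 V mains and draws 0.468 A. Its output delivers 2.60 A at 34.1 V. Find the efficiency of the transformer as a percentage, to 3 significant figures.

P_in = 230 × 0.468 = 107.640 W.
P_out = 34.1 × 2.60 = 88.6600 W.
η = P_out/P_in = 88.6600/107.640 = 0.824.

η ≈ 82.4%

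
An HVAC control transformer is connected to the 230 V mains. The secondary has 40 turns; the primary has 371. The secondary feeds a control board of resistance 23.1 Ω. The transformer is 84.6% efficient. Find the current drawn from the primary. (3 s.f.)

I_p ≈ 0.137 A

V_s = 230 × 40/371 = 24.798 V.
I_s = V_s/R = 24.798/23.1 = 1.0735 A.
P_out = V_s I_s = 24.798 × 1.0735 = 26.620 W.
P_in = P_out/η = 26.620/0.846 = 31.466 W.
I_p = P_in/V_p = 31.466/230 = 0.137 A.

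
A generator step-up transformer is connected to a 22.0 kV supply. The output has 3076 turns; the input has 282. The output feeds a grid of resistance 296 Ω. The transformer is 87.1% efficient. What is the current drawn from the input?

V_out = 22000 × 3076/282 = 239970 V.
I_out = V_out/R = 239970/296 = 810.71 A.
P_out = V_out I_out = 239970 × 810.71 = 1.9455×10^8 W.
P_in = P_out/η = 1.9455×10^8/0.871 = 2.2336×10^8 W.
I_in = P_in/V_in = 2.2336×10^8/22000 = 10200 A.

I_in ≈ 10200 A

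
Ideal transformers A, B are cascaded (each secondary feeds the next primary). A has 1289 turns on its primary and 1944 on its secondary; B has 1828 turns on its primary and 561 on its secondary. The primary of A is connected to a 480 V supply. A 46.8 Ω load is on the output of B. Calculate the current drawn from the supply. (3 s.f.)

After A: V = 480.00 × 1944/1289 = 723.91 V.
After B: V = 723.91 × 561/1828 = 222.16 V.
I_load = 222.16/46.8 = 4.7471 A, so P_out = 222.16 × 4.7471 = 1054.6 W.
All ideal ⇒ P_in = P_out, so I_supply = 1054.6/480 = 2.20 A.

I_supply ≈ 2.20 A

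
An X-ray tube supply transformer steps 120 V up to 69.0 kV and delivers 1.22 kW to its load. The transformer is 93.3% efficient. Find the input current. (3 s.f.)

P_in = P_out/η = 1220/0.933 = 1307.6 W.
I_in = P_in/V_in = 1307.6/120 = 10.9 A.

I_in ≈ 10.9 A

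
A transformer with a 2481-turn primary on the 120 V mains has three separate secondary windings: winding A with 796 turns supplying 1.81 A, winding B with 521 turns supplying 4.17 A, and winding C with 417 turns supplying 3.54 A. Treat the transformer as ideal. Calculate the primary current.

V_A = 120 × 796/2481 = 38.501 V; V_B = 120 × 521/2481 = 25.200 V; V_C = 120 × 417/2481 = 20.169 V.
P_out = V_A I_A + V_B I_B + V_C I_C = 38.501×1.81 + 25.200×4.17 + 20.169×3.54 = 69.686 + 105.08 + 71.399 = 246.17 W.
Ideal ⇒ P_in = P_out, so I_p = P_out/V_p = 246.17/120 = 2.05 A.

I_p ≈ 2.05 A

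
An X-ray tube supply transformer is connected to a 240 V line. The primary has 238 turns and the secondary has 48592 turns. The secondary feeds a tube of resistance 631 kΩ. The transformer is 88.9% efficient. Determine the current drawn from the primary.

I_p ≈ 17.8 A

V_s = 240 × 48592/238 = 49000 V.
I_s = V_s/R = 49000/631000 = 0.077655 A.
P_out = V_s I_s = 49000 × 0.077655 = 3805.1 W.
P_in = P_out/η = 3805.1/0.889 = 4280.2 W.
I_p = P_in/V_p = 4280.2/240 = 17.8 A.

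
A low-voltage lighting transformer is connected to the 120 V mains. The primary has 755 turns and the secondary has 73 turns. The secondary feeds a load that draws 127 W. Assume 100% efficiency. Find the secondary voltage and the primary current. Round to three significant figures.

V_s = V_p × N_s/N_p = 120 × 73/755 = 11.603 V.
I_s = P/V_s = 127/11.603 = 10.946 A.
I_p = I_s × N_s/N_p = 10.946 × 73/755 = 1.06 A.

V_s ≈ 11.6 V, I_p ≈ 1.06 A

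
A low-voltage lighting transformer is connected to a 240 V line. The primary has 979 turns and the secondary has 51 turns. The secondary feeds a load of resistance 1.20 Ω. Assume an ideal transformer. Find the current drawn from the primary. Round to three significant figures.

I_p ≈ 0.543 A

V_s = V_p × N_s/N_p = 240 × 51/979 = 12.503 V.
I_s = V_s/R = 12.503/1.20 = 10.419 A.
For an ideal transformer I_p N_p = I_s N_s, so I_p = 10.419 × 51/979 = 0.543 A.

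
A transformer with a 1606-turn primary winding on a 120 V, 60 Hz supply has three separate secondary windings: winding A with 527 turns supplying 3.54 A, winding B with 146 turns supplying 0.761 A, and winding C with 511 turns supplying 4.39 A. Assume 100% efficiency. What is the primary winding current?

V_A = 120 × 527/1606 = 39.377 V; V_B = 120 × 146/1606 = 10.909 V; V_C = 120 × 511/1606 = 38.182 V.
P_out = V_A I_A + V_B I_B + V_C I_C = 39.377×3.54 + 10.909×0.761 + 38.182×4.39 = 139.40 + 8.3018 + 167.62 = 315.32 W.
Ideal ⇒ P_in = P_out, so I_p = P_out/V_p = 315.32/120 = 2.63 A.

I_p ≈ 2.63 A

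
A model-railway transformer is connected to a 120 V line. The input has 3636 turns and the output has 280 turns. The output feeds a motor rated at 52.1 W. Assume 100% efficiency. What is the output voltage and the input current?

V_out ≈ 9.24 V, I_in ≈ 0.434 A

V_out = V_in × N_out/N_in = 120 × 280/3636 = 9.2409 V.
I_out = P/V_out = 52.1/9.2409 = 5.6380 A.
I_in = I_out × N_out/N_in = 5.6380 × 280/3636 = 0.434 A.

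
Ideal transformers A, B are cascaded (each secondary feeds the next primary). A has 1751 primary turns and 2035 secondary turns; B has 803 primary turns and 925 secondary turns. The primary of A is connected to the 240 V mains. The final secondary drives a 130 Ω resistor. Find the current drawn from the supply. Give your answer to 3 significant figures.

After A: V = 240.00 × 2035/1751 = 278.93 V.
After B: V = 278.93 × 925/803 = 321.30 V.
I_load = 321.30/130 = 2.4716 A, so P_out = 321.30 × 2.4716 = 794.12 W.
All ideal ⇒ P_in = P_out, so I_supply = 794.12/240 = 3.31 A.

I_supply ≈ 3.31 A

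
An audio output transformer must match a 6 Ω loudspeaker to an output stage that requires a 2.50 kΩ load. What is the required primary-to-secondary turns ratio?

Z_p/Z_s = (N_p/N_s)², so N_p/N_s = √(2500/6) = √417 = 20.4.

N_p/N_s ≈ 20.4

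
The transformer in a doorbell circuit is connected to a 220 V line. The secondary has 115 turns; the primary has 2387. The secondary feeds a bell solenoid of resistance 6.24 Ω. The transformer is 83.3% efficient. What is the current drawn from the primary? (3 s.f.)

V_s = 220 × 115/2387 = 10.599 V.
I_s = V_s/R = 10.599/6.24 = 1.6986 A.
P_out = V_s I_s = 10.599 × 1.6986 = 18.003 W.
P_in = P_out/η = 18.003/0.833 = 21.613 W.
I_p = P_in/V_p = 21.613/220 = 0.0982 A.

I_p ≈ 0.0982 A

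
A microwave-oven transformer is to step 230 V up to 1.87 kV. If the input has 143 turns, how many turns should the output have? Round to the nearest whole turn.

N_out = 1163 turns

N_out/N_in = V_out/V_in, so N_out = 143 × 1870/230 = 1162.7 ≈ 1163 turns.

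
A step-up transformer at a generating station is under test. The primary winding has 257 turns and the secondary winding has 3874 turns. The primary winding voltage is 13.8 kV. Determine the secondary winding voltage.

V_s ≈ 208000 V

V_s/V_p = N_s/N_p, so V_s = 13800 × 3874/257 = 208000 V.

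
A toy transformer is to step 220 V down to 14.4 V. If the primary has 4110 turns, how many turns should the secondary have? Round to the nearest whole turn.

N_s/N_p = V_s/V_p, so N_s = 4110 × 14.4/220 = 269.0 ≈ 269 turns.

N_s = 269 turns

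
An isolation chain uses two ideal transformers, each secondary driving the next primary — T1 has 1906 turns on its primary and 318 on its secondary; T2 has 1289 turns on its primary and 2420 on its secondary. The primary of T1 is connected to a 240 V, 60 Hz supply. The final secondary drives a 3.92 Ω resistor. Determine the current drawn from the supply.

I_supply ≈ 6.01 A

Secondary of T1: V = 240.00 × 318/1906 = 40.042 V.
Secondary of T2: V = 40.042 × 2420/1289 = 75.176 V.
I_load = 75.176/3.92 = 19.177 A, so P_out = 75.176 × 19.177 = 1441.7 W.
All ideal ⇒ P_in = P_out, so I_supply = 1441.7/240 = 6.01 A.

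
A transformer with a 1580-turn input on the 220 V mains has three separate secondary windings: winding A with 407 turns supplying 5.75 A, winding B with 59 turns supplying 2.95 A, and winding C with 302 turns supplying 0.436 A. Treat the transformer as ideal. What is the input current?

V_A = 220 × 407/1580 = 56.671 V; V_B = 220 × 59/1580 = 8.2152 V; V_C = 220 × 302/1580 = 42.051 V.
P_out = V_A I_A + V_B I_B + V_C I_C = 56.671×5.75 + 8.2152×2.95 + 42.051×0.436 = 325.86 + 24.235 + 18.334 = 368.43 W.
Ideal ⇒ P_in = P_out, so I_in = P_out/V_in = 368.43/220 = 1.67 A.

I_in ≈ 1.67 A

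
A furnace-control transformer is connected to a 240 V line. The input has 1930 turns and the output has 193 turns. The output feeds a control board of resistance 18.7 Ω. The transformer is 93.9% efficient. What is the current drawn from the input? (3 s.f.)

I_in ≈ 0.137 A

V_out = 240 × 193/1930 = 24.000 V.
I_out = V_out/R = 24.000/18.7 = 1.2834 A.
P_out = V_out I_out = 24.000 × 1.2834 = 30.802 W.
P_in = P_out/η = 30.802/0.939 = 32.803 W.
I_in = P_in/V_in = 32.803/240 = 0.137 A.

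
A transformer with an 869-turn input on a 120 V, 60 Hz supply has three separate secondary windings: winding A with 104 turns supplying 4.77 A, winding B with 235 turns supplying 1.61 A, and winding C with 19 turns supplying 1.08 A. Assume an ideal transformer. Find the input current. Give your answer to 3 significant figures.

V_A = 120 × 104/869 = 14.361 V; V_B = 120 × 235/869 = 32.451 V; V_C = 120 × 19/869 = 2.6237 V.
P_out = V_A I_A + V_B I_B + V_C I_C = 14.361×4.77 + 32.451×1.61 + 2.6237×1.08 = 68.504 + 52.246 + 2.8336 = 123.58 W.
Ideal ⇒ P_in = P_out, so I_in = P_out/V_in = 123.58/120 = 1.03 A.

I_in ≈ 1.03 A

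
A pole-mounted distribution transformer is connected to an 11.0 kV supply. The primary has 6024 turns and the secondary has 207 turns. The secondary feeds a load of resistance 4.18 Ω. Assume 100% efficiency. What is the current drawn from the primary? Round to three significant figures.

V_s = V_p × N_s/N_p = 11000 × 207/6024 = 377.99 V.
I_s = V_s/R = 377.99/4.18 = 90.428 A.
For an ideal transformer I_p N_p = I_s N_s, so I_p = 90.428 × 207/6024 = 3.11 A.

I_p ≈ 3.11 A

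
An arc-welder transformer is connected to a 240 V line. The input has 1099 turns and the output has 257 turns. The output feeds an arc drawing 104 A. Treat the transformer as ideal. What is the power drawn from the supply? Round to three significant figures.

P ≈ 5840 W

I_in = I_out × N_out/N_in = 104 × 257/1099 = 24.320 A.
P = V_in I_in = 240 × 24.320 = 5840 W.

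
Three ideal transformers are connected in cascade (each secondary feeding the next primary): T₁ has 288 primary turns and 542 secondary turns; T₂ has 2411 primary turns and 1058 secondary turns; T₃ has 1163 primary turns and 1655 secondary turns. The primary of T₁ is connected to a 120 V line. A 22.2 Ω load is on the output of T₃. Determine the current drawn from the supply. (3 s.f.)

I_supply ≈ 7.47 A

After T₁: V = 120.00 × 542/288 = 225.83 V.
After T₂: V = 225.83 × 1058/2411 = 99.101 V.
After T₃: V = 99.101 × 1655/1163 = 141.02 V.
I_load = 141.02/22.2 = 6.3525 A, so P_out = 141.02 × 6.3525 = 895.85 W.
All ideal ⇒ P_in = P_out, so I_supply = 895.85/120 = 7.47 A.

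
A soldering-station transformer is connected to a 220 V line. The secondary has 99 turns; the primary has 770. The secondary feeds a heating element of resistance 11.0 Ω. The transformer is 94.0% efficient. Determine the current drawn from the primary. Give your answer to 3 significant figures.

I_p ≈ 0.352 A

V_s = 220 × 99/770 = 28.286 V.
I_s = V_s/R = 28.286/11.0 = 2.5714 A.
P_out = V_s I_s = 28.286 × 2.5714 = 72.735 W.
P_in = P_out/η = 72.735/0.940 = 77.377 W.
I_p = P_in/V_p = 77.377/220 = 0.352 A.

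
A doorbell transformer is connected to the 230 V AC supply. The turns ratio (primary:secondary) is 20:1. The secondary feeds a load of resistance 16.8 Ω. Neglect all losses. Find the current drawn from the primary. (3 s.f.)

V_s = V_p × N_s/N_p = 230 × 1/20 = 11.500 V.
I_s = V_s/R = 11.500/16.8 = 0.68452 A.
For an ideal transformer I_p N_p = I_s N_s, so I_p = 0.68452 × 1/20 = 0.0342 A.

I_p ≈ 0.0342 A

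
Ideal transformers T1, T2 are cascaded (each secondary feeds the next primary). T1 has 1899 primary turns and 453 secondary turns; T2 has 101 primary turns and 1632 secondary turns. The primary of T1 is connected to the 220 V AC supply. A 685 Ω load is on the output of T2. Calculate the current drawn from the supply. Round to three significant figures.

After T1: V = 220.00 × 453/1899 = 52.480 V.
After T2: V = 52.480 × 1632/101 = 848.00 V.
I_load = 848.00/685 = 1.2380 A, so P_out = 848.00 × 1.2380 = 1049.8 W.
All ideal ⇒ P_in = P_out, so I_supply = 1049.8/220 = 4.77 A.

I_supply ≈ 4.77 A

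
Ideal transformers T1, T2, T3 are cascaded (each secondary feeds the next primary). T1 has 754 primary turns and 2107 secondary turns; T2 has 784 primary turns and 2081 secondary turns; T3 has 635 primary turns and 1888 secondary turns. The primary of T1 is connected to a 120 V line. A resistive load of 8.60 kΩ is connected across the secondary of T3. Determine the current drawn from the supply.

I_supply ≈ 6.79 A

Secondary of T1: V = 120.00 × 2107/754 = 335.33 V.
Secondary of T2: V = 335.33 × 2081/784 = 890.08 V.
Secondary of T3: V = 890.08 × 1888/635 = 2646.4 V.
I_load = 2646.4/8600 = 0.30772 A, so P_out = 2646.4 × 0.30772 = 814.36 W.
All ideal ⇒ P_in = P_out, so I_supply = 814.36/120 = 6.79 A.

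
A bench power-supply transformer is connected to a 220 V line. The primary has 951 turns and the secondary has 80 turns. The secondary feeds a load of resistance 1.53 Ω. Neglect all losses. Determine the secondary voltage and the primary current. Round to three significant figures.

V_s = V_p × N_s/N_p = 220 × 80/951 = 18.507 V.
I_s = V_s/R = 18.507/1.53 = 12.096 A.
I_p = I_s × N_s/N_p = 12.096 × 80/951 = 1.02 A.

V_s ≈ 18.5 V, I_p ≈ 1.02 A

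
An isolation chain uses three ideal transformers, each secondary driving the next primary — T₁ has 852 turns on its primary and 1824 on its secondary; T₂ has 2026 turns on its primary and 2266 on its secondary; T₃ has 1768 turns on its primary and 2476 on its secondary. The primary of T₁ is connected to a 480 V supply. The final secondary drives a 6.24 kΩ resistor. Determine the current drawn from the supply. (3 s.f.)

Secondary of T₁: V = 480.00 × 1824/852 = 1027.6 V.
Secondary of T₂: V = 1027.6 × 2266/2026 = 1149.3 V.
Secondary of T₃: V = 1149.3 × 2476/1768 = 1609.6 V.
I_load = 1609.6/6240 = 0.25795 A, so P_out = 1609.6 × 0.25795 = 415.19 W.
All ideal ⇒ P_in = P_out, so I_supply = 415.19/480 = 0.865 A.

I_supply ≈ 0.865 A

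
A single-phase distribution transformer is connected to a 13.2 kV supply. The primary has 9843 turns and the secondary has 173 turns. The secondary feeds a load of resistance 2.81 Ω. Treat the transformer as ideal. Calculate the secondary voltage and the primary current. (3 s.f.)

V_s ≈ 232 V, I_p ≈ 1.45 A

V_s = V_p × N_s/N_p = 13200 × 173/9843 = 232.00 V.
I_s = V_s/R = 232.00/2.81 = 82.563 A.
I_p = I_s × N_s/N_p = 82.563 × 173/9843 = 1.45 A.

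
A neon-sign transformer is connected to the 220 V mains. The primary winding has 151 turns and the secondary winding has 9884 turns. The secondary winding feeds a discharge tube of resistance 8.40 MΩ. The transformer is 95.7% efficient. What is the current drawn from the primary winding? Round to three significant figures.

V_s = 220 × 9884/151 = 14401 V.
I_s = V_s/R = 14401/(8.40×10^6) = 0.0017143 A.
P_out = V_s I_s = 14401 × 0.0017143 = 24.688 W.
P_in = P_out/η = 24.688/0.957 = 25.797 W.
I_p = P_in/V_p = 25.797/220 = 0.117 A.

I_p ≈ 0.117 A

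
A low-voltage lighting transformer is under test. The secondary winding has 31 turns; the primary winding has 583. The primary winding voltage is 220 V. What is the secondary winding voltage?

V_s ≈ 11.7 V

V_s/V_p = N_s/N_p, so V_s = 220 × 31/583 = 11.7 V.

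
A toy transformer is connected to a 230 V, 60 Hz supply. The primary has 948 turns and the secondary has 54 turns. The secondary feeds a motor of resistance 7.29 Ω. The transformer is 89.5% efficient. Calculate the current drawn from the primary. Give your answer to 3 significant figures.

I_p ≈ 0.114 A

V_s = 230 × 54/948 = 13.101 V.
I_s = V_s/R = 13.101/7.29 = 1.7972 A.
P_out = V_s I_s = 13.101 × 1.7972 = 23.545 W.
P_in = P_out/η = 23.545/0.895 = 26.307 W.
I_p = P_in/V_p = 26.307/230 = 0.114 A.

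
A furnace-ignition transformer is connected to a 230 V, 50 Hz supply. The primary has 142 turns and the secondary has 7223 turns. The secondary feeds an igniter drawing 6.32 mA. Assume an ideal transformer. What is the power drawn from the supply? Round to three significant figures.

I_p = I_s × N_s/N_p = 0.00632 × 7223/142 = 0.32147 A.
P = V_p I_p = 230 × 0.32147 = 73.9 W.

P ≈ 73.9 W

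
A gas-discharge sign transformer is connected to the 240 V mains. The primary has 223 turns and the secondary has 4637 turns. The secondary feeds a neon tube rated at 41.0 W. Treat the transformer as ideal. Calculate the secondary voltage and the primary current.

V_s ≈ 4990 V, I_p ≈ 0.171 A

V_s = V_p × N_s/N_p = 240 × 4637/223 = 4990.5 V.
I_s = P/V_s = 41.0/4990.5 = 0.0082156 A.
I_p = I_s × N_s/N_p = 0.0082156 × 4637/223 = 0.171 A.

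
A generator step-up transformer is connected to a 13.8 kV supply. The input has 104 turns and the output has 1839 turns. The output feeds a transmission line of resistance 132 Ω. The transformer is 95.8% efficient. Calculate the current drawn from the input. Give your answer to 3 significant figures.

V_out = 13800 × 1839/104 = 244020 V.
I_out = V_out/R = 244020/132 = 1848.6 A.
P_out = V_out I_out = 244020 × 1848.6 = 4.5111×10^8 W.
P_in = P_out/η = 4.5111×10^8/0.958 = 4.7089×10^8 W.
I_in = P_in/V_in = 4.7089×10^8/13800 = 34100 A.

I_in ≈ 34100 A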